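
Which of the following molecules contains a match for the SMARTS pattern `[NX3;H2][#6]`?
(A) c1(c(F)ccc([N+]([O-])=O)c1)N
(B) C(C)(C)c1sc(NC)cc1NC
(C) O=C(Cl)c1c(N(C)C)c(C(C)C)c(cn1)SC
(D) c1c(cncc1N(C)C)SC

[NX3;H2][#6] describes a trivalent nitrogen with two H attached to carbon (a primary amine).
(A) contains a primary amino group (-NH2), which satisfies every atom and bond constraint.
(B) has an N-methylamino group (-NHCH3) but the nitrogen bears two carbons and only one H (H1), not H2.
(C) has a dimethylamino group (-N(CH3)2) but the nitrogen has H0, not H2.
(D) has a dimethylamino group (-N(CH3)2) but the nitrogen has H0, not H2.
So the answer is (A).

A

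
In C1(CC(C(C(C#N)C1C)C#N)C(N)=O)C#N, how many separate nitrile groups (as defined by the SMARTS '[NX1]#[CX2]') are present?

[NX1]#[CX2] is the SMARTS for a nitrile: a nitrogen triple-bonded to a two-connected carbon.
The molecule carries 3 separate instances of a nitrile (-C#N) meeting every constraint; each maps to a distinct set of atoms, giving 3 matches.

3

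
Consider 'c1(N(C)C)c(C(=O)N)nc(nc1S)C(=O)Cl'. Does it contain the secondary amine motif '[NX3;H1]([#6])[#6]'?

No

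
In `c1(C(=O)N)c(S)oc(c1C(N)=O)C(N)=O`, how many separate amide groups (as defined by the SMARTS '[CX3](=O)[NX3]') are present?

3

[CX3](=O)[NX3] is the SMARTS for an amide: a carbonyl carbon bonded to a trivalent nitrogen.
The molecule carries 3 separate instances of a primary amide (-C(=O)NH2) meeting every constraint; each maps to a distinct set of atoms, giving 3 matches.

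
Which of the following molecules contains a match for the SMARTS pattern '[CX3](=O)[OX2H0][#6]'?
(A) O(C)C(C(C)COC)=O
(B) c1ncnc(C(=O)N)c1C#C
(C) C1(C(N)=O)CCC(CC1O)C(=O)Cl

[CX3](=O)[OX2H0][#6] describes a carbonyl carbon bonded to an oxygen that is itself bonded to carbon (no H on that O) (an ester).
(A) contains a methyl-ester group (-C(=O)OCH3), which satisfies every atom and bond constraint.
(B) has a primary amide (-C(=O)NH2) but the carbonyl is bonded to N, not to an O-C linkage.
(C) has a primary amide (-C(=O)NH2) but the carbonyl is bonded to N, not to an O-C linkage.
So the answer is (A).

A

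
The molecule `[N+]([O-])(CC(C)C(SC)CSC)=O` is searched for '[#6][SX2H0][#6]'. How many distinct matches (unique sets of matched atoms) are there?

2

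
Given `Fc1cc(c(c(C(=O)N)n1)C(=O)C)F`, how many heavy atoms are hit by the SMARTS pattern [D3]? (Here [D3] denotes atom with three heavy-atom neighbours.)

6

The query [D3] means: atom with exactly three heavy-atom neighbours.
Check the 14 heavy atoms by environment: 1× n (aromatic, D2) → no; 4× c (aromatic, D3) → match; 1× c (aromatic, D2) → no; 2× F (D1) → no; 2× C (D3) → match; 2× O (D1) → no; 1× N (D1) → no; 1× C (D1) → no.
Summing the matching environments: 4 + 2 = 6 matching atoms.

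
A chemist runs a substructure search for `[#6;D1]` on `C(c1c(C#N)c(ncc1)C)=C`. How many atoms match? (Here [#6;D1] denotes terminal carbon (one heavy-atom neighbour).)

2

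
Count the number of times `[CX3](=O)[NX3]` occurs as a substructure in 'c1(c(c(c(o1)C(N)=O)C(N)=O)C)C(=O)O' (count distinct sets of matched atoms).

[CX3](=O)[NX3] is the SMARTS for an amide: a carbonyl carbon bonded to a trivalent nitrogen.
The molecule carries 2 separate instances of a primary amide (-C(=O)NH2) meeting every constraint; each maps to a distinct set of atoms, giving 2 matches.

2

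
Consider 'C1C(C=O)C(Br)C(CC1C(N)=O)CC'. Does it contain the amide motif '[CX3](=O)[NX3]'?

The pattern [CX3](=O)[NX3] describes a carbonyl carbon bonded to a trivalent nitrogen — an amide.
The molecule carries a primary amide (-C(=O)NH2), whose atoms satisfy every constraint of the query, so the pattern matches.

Yes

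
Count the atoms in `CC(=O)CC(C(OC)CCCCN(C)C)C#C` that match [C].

Check the 17 heavy atoms by environment: 14× C → match; 2× O → no; 1× N → no.
That gives 14 matching atoms.

14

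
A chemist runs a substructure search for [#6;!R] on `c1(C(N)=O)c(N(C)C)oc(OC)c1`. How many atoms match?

The query [#6;!R] means: carbon not in any ring.
Check the 13 heavy atoms by environment: 1× o (aromatic, in 5-ring) → no; 4× c (aromatic, in 5-ring) → no; 2× O (acyclic) → no; 4× C (acyclic) → match; 2× N (acyclic) → no.
That gives 4 matching atoms.

4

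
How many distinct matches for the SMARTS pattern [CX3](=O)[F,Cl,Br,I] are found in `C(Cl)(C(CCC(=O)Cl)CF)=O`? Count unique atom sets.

[CX3](=O)[F,Cl,Br,I] is the SMARTS for an acyl halide: a carbonyl carbon bonded to a halogen.
The molecule carries 2 separate instances of an acyl chloride (-C(=O)Cl) meeting every constraint; each maps to a distinct set of atoms, giving 2 matches.

2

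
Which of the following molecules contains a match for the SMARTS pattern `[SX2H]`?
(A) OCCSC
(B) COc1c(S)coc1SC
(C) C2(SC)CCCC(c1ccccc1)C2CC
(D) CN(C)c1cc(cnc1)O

B

[SX2H] describes an aliphatic sulfur with two connections, one being H (a thiol).
(A) has a hydroxyl group (-OH) but it is an -OH, not an -SH.
(B) contains a thiol (-SH), which satisfies every atom and bond constraint.
(C) has a methylthio ether (-SCH3) but the sulfur has H0 (bonded to two carbons), not H1.
(D) has a hydroxyl group (-OH) but it is an -OH, not an -SH.
So the answer is (B).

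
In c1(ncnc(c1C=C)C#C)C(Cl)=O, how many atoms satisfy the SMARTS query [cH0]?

3

The query [cH0] means: aromatic carbon with no attached hydrogen (substituted or ring-fusion).
Check the 13 heavy atoms by environment: 2× n (aromatic, H0) → no; 1× c (aromatic, H1) → no; 3× c (aromatic, H0) → match; 2× C (H0) → no; 1× O (H0) → no; 1× Cl (H0) → no; 2× C (H1) → no; 1× C (H2) → no.
That gives 3 matching atoms.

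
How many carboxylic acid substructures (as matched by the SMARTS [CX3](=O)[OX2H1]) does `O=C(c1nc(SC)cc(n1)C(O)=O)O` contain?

[CX3](=O)[OX2H1] is the SMARTS for a carboxylic acid: an sp2 carbon double-bonded to O and single-bonded to an -OH oxygen.
The molecule carries 2 separate instances of a carboxylic acid group (-C(=O)OH) meeting every constraint; each maps to a distinct set of atoms, giving 2 matches.

2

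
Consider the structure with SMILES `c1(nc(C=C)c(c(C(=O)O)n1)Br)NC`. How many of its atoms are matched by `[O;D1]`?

The query [O;D1] means: aliphatic oxygen bonded to exactly one heavy atom.
Check the 14 heavy atoms by environment: 2× n (aromatic, D2) → no; 4× c (aromatic, D3) → no; 1× Br (D1) → no; 1× N (D2) → no; 2× C (D1) → no; 1× C (D3) → no; 2× O (D1) → match; 1× C (D2) → no.
That gives 2 matching atoms.

2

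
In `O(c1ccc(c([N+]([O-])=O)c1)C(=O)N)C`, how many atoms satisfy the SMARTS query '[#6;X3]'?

The query [#6;X3] means: any carbon (aromatic or not) with three total connections.
Check the 14 heavy atoms by environment: 6× c (aromatic, X3) → match; 1× N (charge +1, X3) → no; 1× O (charge -1, X1) → no; 2× O (X1) → no; 1× O (X2) → no; 1× C (X4) → no; 1× C (X3) → match; 1× N (X3) → no.
Summing the matching environments: 6 + 1 = 7 matching atoms.

7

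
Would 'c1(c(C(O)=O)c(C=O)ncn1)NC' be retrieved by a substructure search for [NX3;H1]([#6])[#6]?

The pattern [NX3;H1]([#6])[#6] describes a trivalent nitrogen with one H, bonded to two carbons — a secondary amine.
The molecule carries an N-methylamino group (-NHCH3), whose atoms satisfy every constraint of the query, so the pattern matches.

Yes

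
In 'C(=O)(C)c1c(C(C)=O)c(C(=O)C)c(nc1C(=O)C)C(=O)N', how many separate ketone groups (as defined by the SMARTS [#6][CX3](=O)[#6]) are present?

4

[#6][CX3](=O)[#6] is the SMARTS for a ketone: a carbonyl carbon (no H) flanked by two carbons.
The molecule carries 4 separate instances of an acetyl/ketone group (-C(=O)CH3) meeting every constraint; each maps to a distinct set of atoms, giving 4 matches.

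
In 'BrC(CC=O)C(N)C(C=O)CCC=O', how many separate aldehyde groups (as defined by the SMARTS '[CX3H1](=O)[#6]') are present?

3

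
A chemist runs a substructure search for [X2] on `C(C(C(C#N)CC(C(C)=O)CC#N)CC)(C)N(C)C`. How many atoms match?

Check the 19 heavy atoms by environment: 12× C (X4) → no; 2× C (X2) → match; 2× N (X1) → no; 1× N (X3) → no; 1× C (X3) → no; 1× O (X1) → no.
That gives 2 matching atoms.

2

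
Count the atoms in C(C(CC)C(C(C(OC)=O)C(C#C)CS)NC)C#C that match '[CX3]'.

The query [CX3] means: C with X3: aliphatic carbon with exactly 3 total connections.
Check the 19 heavy atoms by environment: 10× C (X4) → no; 1× C (X3) → match; 1× O (X1) → no; 1× O (X2) → no; 1× N (X3) → no; 1× S (X2) → no; 4× C (X2) → no.
That gives 1 matching atom.

1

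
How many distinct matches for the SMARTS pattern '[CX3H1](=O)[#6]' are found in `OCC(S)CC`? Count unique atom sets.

0

[CX3H1](=O)[#6] is the SMARTS for an aldehyde: an sp2 carbon with one H, double-bonded to O and single-bonded to carbon.
No fragment in the molecule satisfies every constraint, giving 0 matches.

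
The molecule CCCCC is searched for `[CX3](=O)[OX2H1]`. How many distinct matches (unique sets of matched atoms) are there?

[CX3](=O)[OX2H1] is the SMARTS for a carboxylic acid: an sp2 carbon double-bonded to O and single-bonded to an -OH oxygen.
No fragment in the molecule satisfies every constraint, giving 0 matches.

0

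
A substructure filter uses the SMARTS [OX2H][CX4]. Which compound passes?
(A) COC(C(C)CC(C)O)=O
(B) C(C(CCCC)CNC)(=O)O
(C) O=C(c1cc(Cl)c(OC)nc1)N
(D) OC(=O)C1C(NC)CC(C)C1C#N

A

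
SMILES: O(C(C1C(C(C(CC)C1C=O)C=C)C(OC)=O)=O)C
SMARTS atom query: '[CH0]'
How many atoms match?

2

The query [CH0] means: aliphatic carbon with no attached hydrogen.
Check the 19 heavy atoms by environment: 7× C (H1) → no; 5× O (H0) → no; 2× C (H2) → no; 3× C (H3) → no; 2× C (H0) → match.
That gives 2 matching atoms.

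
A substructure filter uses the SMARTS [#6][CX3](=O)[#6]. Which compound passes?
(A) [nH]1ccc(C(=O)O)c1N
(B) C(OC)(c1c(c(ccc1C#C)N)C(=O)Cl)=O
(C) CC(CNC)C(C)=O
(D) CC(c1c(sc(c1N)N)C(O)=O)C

[#6][CX3](=O)[#6] describes a carbonyl carbon (no H) flanked by two carbons (a ketone).
(A) has a carboxylic acid group (-C(=O)OH) but one neighbour of the carbonyl carbon is O, not C.
(B) has a methyl-ester group (-C(=O)OCH3) but one neighbour of the carbonyl carbon is O, not C.
(C) contains an acetyl/ketone group (-C(=O)CH3), which satisfies every atom and bond constraint.
(D) has a carboxylic acid group (-C(=O)OH) but one neighbour of the carbonyl carbon is O, not C.
So the answer is (C).

C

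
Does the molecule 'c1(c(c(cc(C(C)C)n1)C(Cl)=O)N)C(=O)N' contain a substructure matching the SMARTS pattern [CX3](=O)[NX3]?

The pattern [CX3](=O)[NX3] describes a carbonyl carbon bonded to a trivalent nitrogen — an amide.
The molecule carries a primary amide (-C(=O)NH2), whose atoms satisfy every constraint of the query, so the pattern matches.

Yes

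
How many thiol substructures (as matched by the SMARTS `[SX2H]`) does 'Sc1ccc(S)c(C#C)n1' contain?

2

[SX2H] is the SMARTS for a thiol: an aliphatic sulfur with two connections, one being H.
The molecule carries 2 separate instances of a thiol (-SH) meeting every constraint; each maps to a distinct set of atoms, giving 2 matches.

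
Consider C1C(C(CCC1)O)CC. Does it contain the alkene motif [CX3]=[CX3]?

The pattern [CX3]=[CX3] describes a non-aromatic C=C double bond between two sp2 carbons — an alkene.
The closest candidate here is an ethyl group (-CH2CH3), but its C-C bond is a single bond between CX4 carbons, not CX3=CX3. No other fragment satisfies the full query, so there is no match.

No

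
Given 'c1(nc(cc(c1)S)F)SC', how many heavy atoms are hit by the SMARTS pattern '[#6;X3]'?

5

The query [#6;X3] means: any carbon (aromatic or not) with three total connections.
Check the 10 heavy atoms by environment: 1× n (aromatic, X2) → no; 5× c (aromatic, X3) → match; 2× S (X2) → no; 1× C (X4) → no; 1× F (X1) → no.
That gives 5 matching atoms.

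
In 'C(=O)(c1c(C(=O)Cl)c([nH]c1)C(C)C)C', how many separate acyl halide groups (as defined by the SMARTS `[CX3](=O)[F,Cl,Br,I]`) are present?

1

[CX3](=O)[F,Cl,Br,I] is the SMARTS for an acyl halide: a carbonyl carbon bonded to a halogen.
Exactly one fragment in the molecule meets all constraints, giving 1 match.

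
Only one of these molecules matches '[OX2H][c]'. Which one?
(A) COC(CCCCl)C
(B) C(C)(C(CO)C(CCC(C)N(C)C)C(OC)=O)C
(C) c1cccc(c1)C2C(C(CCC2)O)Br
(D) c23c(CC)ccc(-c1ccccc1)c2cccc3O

[OX2H][c] describes a hydroxyl oxygen attached to an aromatic carbon (a phenol).
(A) has a methoxy ether (-OCH3) but the oxygen has H0, not H1.
(B) has a hydroxyl group (-OH) but the -OH is on an aliphatic carbon, not an aromatic c.
(C) has a hydroxyl group (-OH) but the -OH is on an aliphatic carbon, not an aromatic c.
(D) contains a hydroxyl group (-OH), which satisfies every atom and bond constraint.
So the answer is (D).

D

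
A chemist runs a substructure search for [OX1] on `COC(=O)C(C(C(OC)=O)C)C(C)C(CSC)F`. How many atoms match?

2

Check the 18 heavy atoms by environment: 10× C (X4) → no; 2× C (X3) → no; 2× O (X1) → match; 2× O (X2) → no; 1× F (X1) → no; 1× S (X2) → no.
That gives 2 matching atoms.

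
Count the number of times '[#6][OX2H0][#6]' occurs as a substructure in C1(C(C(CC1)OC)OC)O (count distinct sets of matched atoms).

[#6][OX2H0][#6] is the SMARTS for an ether: an aliphatic oxygen bridging two carbons with no H on the oxygen.
The molecule carries 2 separate instances of a methoxy ether (-OCH3) meeting every constraint; each maps to a distinct set of atoms, giving 2 matches.

2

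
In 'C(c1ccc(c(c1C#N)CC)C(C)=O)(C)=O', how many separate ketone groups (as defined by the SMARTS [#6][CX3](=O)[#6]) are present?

2

[#6][CX3](=O)[#6] is the SMARTS for a ketone: a carbonyl carbon (no H) flanked by two carbons.
The molecule carries 2 separate instances of an acetyl/ketone group (-C(=O)CH3) meeting every constraint; each maps to a distinct set of atoms, giving 2 matches.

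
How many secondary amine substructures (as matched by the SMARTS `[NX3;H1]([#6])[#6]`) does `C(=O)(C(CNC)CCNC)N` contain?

2

[NX3;H1]([#6])[#6] is the SMARTS for a secondary amine: a trivalent nitrogen with one H, bonded to two carbons.
The molecule carries 2 separate instances of an N-methylamino group (-NHCH3) meeting every constraint; each maps to a distinct set of atoms, giving 2 matches.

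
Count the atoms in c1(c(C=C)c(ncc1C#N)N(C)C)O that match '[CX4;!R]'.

2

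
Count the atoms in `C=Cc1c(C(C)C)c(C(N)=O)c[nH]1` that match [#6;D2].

2

The query [#6;D2] means: any carbon bonded to exactly two heavy atoms.
Check the 13 heavy atoms by environment: 1× n (aromatic, D2) → no; 3× c (aromatic, D3) → no; 1× c (aromatic, D2) → match; 2× C (D3) → no; 3× C (D1) → no; 1× O (D1) → no; 1× N (D1) → no; 1× C (D2) → match.
Summing the matching environments: 1 + 1 = 2 matching atoms.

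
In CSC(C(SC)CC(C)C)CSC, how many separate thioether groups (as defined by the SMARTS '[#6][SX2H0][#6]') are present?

[#6][SX2H0][#6] is the SMARTS for a thioether: an aliphatic sulfur bridging two carbons with no H on the sulfur.
The molecule carries 3 separate instances of a methylthio ether (-SCH3) meeting every constraint; each maps to a distinct set of atoms, giving 3 matches.

3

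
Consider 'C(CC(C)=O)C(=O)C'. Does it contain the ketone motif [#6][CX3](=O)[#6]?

The pattern [#6][CX3](=O)[#6] describes a carbonyl carbon (no H) flanked by two carbons — a ketone.
The molecule carries an acetyl/ketone group (-C(=O)CH3), whose atoms satisfy every constraint of the query, so the pattern matches.

Yes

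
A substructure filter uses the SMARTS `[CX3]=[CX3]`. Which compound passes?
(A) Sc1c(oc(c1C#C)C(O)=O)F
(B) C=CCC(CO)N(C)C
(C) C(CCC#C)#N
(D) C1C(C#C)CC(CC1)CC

B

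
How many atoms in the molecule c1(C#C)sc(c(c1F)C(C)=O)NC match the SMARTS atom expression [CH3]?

The query [CH3] means: aliphatic carbon with exactly three hydrogens.
Check the 13 heavy atoms by environment: 1× s (aromatic, H0) → no; 4× c (aromatic, H0) → no; 2× C (H0) → no; 1× C (H1) → no; 1× O (H0) → no; 2× C (H3) → match; 1× N (H1) → no; 1× F (H0) → no.
That gives 2 matching atoms.

2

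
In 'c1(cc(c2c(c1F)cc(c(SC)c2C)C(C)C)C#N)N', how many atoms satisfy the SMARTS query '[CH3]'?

4

The query [CH3] means: aliphatic carbon with exactly three hydrogens.
Check the 20 heavy atoms by environment: 8× c (aromatic, H0) → no; 2× c (aromatic, H1) → no; 4× C (H3) → match; 1× S (H0) → no; 1× N (H2) → no; 1× C (H0) → no; 1× N (H0) → no; 1× C (H1) → no; 1× F (H0) → no.
That gives 4 matching atoms.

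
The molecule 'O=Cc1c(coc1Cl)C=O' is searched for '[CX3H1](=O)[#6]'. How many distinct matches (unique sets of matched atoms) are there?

[CX3H1](=O)[#6] is the SMARTS for an aldehyde: an sp2 carbon with one H, double-bonded to O and single-bonded to carbon.
The molecule carries 2 separate instances of an aldehyde (-CHO) meeting every constraint; each maps to a distinct set of atoms, giving 2 matches.

2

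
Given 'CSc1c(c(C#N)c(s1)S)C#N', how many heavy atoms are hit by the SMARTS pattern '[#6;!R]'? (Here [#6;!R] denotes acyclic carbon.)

The query [#6;!R] means: carbon not in any ring.
Check the 12 heavy atoms by environment: 1× s (aromatic, in 5-ring) → no; 4× c (aromatic, in 5-ring) → no; 2× S (acyclic) → no; 3× C (acyclic) → match; 2× N (acyclic) → no.
That gives 3 matching atoms.

3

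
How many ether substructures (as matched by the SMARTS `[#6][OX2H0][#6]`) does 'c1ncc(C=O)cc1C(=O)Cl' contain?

[#6][OX2H0][#6] is the SMARTS for an ether: an aliphatic oxygen bridging two carbons with no H on the oxygen.
No fragment in the molecule satisfies every constraint, giving 0 matches.

0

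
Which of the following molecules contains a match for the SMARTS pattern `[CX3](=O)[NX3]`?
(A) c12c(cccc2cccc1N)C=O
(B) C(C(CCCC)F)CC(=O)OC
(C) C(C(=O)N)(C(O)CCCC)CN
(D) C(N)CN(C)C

C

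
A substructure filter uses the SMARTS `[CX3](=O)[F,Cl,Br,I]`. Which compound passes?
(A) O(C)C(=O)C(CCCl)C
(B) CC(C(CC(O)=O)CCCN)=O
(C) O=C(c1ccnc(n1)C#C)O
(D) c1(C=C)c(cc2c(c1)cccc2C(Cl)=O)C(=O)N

D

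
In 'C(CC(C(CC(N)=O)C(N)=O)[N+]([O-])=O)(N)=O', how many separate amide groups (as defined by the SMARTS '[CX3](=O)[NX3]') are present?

[CX3](=O)[NX3] is the SMARTS for an amide: a carbonyl carbon bonded to a trivalent nitrogen.
The molecule carries 3 separate instances of a primary amide (-C(=O)NH2) meeting every constraint; each maps to a distinct set of atoms, giving 3 matches.

3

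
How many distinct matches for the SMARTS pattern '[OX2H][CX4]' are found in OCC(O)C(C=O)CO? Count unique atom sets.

3

[OX2H][CX4] is the SMARTS for an aliphatic alcohol: a hydroxyl oxygen bound to an sp3 (X4) carbon.
The molecule carries 3 separate instances of a hydroxyl group (-OH) meeting every constraint; each maps to a distinct set of atoms, giving 3 matches.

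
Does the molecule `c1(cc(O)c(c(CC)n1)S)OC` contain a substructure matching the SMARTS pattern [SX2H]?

Yes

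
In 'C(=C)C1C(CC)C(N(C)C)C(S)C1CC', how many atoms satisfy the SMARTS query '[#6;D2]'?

3

The query [#6;D2] means: any carbon bonded to exactly two heavy atoms.
Check the 15 heavy atoms by environment: 5× C (D3) → no; 1× N (D3) → no; 5× C (D1) → no; 3× C (D2) → match; 1× S (D1) → no.
That gives 3 matching atoms.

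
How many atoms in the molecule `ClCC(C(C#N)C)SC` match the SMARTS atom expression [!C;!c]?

3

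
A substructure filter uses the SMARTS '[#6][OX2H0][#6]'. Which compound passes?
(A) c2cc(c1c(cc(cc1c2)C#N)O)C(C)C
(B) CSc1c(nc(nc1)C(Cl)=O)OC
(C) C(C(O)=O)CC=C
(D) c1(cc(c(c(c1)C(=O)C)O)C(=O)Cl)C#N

B

[#6][OX2H0][#6] describes an aliphatic oxygen bridging two carbons with no H on the oxygen (an ether).
(A) has a hydroxyl group (-OH) but the oxygen has H1, not H0 bridging two carbons.
(B) contains a methoxy ether (-OCH3), which satisfies every atom and bond constraint.
(C) has a carboxylic acid group (-C(=O)OH) but the -OH oxygen has H1; the =O is OX1, not OX2.
(D) has a hydroxyl group (-OH) but the oxygen has H1, not H0 bridging two carbons.
So the answer is (B).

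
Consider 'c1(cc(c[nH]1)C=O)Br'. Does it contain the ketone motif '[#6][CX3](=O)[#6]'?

No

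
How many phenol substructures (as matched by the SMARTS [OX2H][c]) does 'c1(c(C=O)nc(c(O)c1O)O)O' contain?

[OX2H][c] is the SMARTS for a phenol: a hydroxyl oxygen attached to an aromatic carbon.
The molecule carries 4 separate instances of a hydroxyl group (-OH) meeting every constraint; each maps to a distinct set of atoms, giving 4 matches.

4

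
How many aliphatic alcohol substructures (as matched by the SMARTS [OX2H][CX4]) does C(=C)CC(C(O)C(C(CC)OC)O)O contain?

3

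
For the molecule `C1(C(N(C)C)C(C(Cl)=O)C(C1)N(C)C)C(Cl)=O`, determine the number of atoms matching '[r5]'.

5

Check the 17 heavy atoms by environment: 5× C (in 5-ring) → match; 2× N (acyclic) → no; 6× C (acyclic) → no; 2× O (acyclic) → no; 2× Cl (acyclic) → no.
That gives 5 matching atoms.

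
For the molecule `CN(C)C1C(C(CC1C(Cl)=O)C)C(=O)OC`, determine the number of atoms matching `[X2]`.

1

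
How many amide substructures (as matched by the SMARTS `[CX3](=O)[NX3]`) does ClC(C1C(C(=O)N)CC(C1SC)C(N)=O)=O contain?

2

[CX3](=O)[NX3] is the SMARTS for an amide: a carbonyl carbon bonded to a trivalent nitrogen.
The molecule carries 2 separate instances of a primary amide (-C(=O)NH2) meeting every constraint; each maps to a distinct set of atoms, giving 2 matches.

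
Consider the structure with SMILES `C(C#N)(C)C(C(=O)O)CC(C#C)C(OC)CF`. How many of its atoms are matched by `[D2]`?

5

Check the 17 heavy atoms by environment: 3× C (D1) → no; 5× C (D3) → no; 4× C (D2) → match; 1× N (D1) → no; 2× O (D1) → no; 1× F (D1) → no; 1× O (D2) → match.
Summing the matching environments: 4 + 1 = 5 matching atoms.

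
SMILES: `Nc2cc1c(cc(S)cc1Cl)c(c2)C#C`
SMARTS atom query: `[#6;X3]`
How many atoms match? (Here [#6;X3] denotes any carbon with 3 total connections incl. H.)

10

Check the 15 heavy atoms by environment: 10× c (aromatic, X3) → match; 1× Cl (X1) → no; 1× N (X3) → no; 1× S (X2) → no; 2× C (X2) → no.
That gives 10 matching atoms.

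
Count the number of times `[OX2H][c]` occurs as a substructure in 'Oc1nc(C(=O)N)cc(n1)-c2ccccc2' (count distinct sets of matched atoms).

1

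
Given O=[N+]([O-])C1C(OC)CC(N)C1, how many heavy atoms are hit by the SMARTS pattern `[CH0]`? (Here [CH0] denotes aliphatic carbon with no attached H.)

0

Check the 11 heavy atoms by environment: 3× C (H1) → no; 2× C (H2) → no; 1× N (H2) → no; 2× O (H0) → no; 1× C (H3) → no; 1× N (charge +1, H0) → no; 1× O (charge -1, H0) → no.
No environment satisfies the query, so 0 matching atoms.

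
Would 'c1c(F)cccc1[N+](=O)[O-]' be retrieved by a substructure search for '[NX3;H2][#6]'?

No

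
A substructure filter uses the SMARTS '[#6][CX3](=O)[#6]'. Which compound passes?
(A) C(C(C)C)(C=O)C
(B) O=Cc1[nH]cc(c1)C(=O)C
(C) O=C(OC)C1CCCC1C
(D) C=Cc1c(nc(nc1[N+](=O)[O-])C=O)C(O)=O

B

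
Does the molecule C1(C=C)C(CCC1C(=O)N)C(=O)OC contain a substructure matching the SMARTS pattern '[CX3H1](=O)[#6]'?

No

The pattern [CX3H1](=O)[#6] describes an sp2 carbon with one H, double-bonded to O and single-bonded to carbon — an aldehyde.
The closest candidate here is a methyl-ester group (-C(=O)OCH3), but the carbonyl carbon has H0, not H1. No other fragment satisfies the full query, so there is no match.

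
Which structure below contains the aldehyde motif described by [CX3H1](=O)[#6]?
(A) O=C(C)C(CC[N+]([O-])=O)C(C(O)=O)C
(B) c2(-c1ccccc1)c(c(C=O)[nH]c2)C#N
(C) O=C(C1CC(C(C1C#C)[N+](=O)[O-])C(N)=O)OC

[CX3H1](=O)[#6] describes an sp2 carbon with one H, double-bonded to O and single-bonded to carbon (an aldehyde).
(A) has a carboxylic acid group (-C(=O)OH) but the carbonyl carbon has H0 and is bonded to O, not H1.
(B) contains an aldehyde (-CHO), which satisfies every atom and bond constraint.
(C) has a methyl-ester group (-C(=O)OCH3) but the carbonyl carbon has H0, not H1.
So the answer is (B).

B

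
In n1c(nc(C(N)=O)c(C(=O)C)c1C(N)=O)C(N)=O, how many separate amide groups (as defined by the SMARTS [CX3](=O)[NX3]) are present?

[CX3](=O)[NX3] is the SMARTS for an amide: a carbonyl carbon bonded to a trivalent nitrogen.
The molecule carries 3 separate instances of a primary amide (-C(=O)NH2) meeting every constraint; each maps to a distinct set of atoms, giving 3 matches.

3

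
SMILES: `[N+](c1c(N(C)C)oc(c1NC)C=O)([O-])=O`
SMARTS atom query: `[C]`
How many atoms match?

The query [C] means: uppercase C matches aliphatic (non-aromatic) carbon only.
Check the 15 heavy atoms by environment: 1× o (aromatic) → no; 4× c (aromatic) → no; 1× N (charge +1) → no; 1× O (charge -1) → no; 2× O → no; 4× C → match; 2× N → no.
That gives 4 matching atoms.

4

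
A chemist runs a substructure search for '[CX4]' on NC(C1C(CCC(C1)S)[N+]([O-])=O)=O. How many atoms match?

Check the 13 heavy atoms by environment: 6× C (X4) → match; 1× N (charge +1, X3) → no; 1× O (charge -1, X1) → no; 2× O (X1) → no; 1× C (X3) → no; 1× N (X3) → no; 1× S (X2) → no.
That gives 6 matching atoms.

6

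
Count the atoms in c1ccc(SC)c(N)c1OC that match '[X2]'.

2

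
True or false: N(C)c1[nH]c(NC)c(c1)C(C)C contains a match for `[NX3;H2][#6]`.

False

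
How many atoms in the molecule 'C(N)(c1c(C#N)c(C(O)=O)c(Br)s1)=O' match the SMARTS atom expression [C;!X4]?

The query [C;!X4] means: aliphatic carbon that does not have four total connections.
Check the 14 heavy atoms by environment: 1× s (aromatic, X2) → no; 4× c (aromatic, X3) → no; 1× C (X2) → match; 1× N (X1) → no; 1× Br (X1) → no; 2× C (X3) → match; 2× O (X1) → no; 1× N (X3) → no; 1× O (X2) → no.
Summing the matching environments: 1 + 2 = 3 matching atoms.

3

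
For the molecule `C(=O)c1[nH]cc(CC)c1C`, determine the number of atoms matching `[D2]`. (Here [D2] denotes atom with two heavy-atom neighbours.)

4

The query [D2] means: atom with exactly two heavy-atom neighbours.
Check the 10 heavy atoms by environment: 1× n (aromatic, D2) → match; 1× c (aromatic, D2) → match; 3× c (aromatic, D3) → no; 2× C (D2) → match; 1× O (D1) → no; 2× C (D1) → no.
Summing the matching environments: 1 + 1 + 2 = 4 matching atoms.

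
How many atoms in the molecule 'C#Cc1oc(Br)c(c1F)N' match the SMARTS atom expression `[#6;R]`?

4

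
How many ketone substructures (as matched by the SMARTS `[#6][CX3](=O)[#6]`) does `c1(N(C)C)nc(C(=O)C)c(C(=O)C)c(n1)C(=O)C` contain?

[#6][CX3](=O)[#6] is the SMARTS for a ketone: a carbonyl carbon (no H) flanked by two carbons.
The molecule carries 3 separate instances of an acetyl/ketone group (-C(=O)CH3) meeting every constraint; each maps to a distinct set of atoms, giving 3 matches.

3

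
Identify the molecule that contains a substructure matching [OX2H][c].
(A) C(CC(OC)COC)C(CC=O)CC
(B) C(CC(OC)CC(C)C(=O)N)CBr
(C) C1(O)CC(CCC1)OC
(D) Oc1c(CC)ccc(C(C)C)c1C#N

D

[OX2H][c] describes a hydroxyl oxygen attached to an aromatic carbon (a phenol).
(A) has a methoxy ether (-OCH3) but the oxygen has H0, not H1.
(B) has a methoxy ether (-OCH3) but the oxygen has H0, not H1.
(C) has a hydroxyl group (-OH) but the -OH is on an aliphatic carbon, not an aromatic c.
(D) contains a hydroxyl group (-OH), which satisfies every atom and bond constraint.
So the answer is (D).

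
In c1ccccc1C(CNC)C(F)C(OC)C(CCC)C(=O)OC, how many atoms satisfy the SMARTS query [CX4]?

The query [CX4] means: C with X4: aliphatic carbon with exactly 4 total connections (bonds + H).
Check the 23 heavy atoms by environment: 11× C (X4) → match; 2× O (X2) → no; 1× C (X3) → no; 1× O (X1) → no; 1× F (X1) → no; 1× N (X3) → no; 6× c (aromatic, X3) → no.
That gives 11 matching atoms.

11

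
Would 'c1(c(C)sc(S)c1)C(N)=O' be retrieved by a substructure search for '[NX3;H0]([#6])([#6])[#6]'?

The pattern [NX3;H0]([#6])([#6])[#6] describes a trivalent nitrogen with no H, bonded to three carbons — a tertiary amine.
The closest candidate here is a primary amide (-C(=O)NH2), but the amide nitrogen has H2 and only one carbon neighbour. No other fragment satisfies the full query, so there is no match.

No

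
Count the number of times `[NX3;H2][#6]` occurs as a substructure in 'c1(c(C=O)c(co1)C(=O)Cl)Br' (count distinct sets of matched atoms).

0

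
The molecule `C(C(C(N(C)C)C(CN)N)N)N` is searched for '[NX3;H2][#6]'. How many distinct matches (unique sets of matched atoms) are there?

4

[NX3;H2][#6] is the SMARTS for a primary amine: a trivalent nitrogen with two H attached to carbon.
The molecule carries 4 separate instances of a primary amino group (-NH2) meeting every constraint; each maps to a distinct set of atoms, giving 4 matches.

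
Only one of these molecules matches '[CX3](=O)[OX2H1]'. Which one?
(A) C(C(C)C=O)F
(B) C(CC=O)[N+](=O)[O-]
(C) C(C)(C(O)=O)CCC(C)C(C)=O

C

[CX3](=O)[OX2H1] describes an sp2 carbon double-bonded to O and single-bonded to an -OH oxygen (a carboxylic acid).
(A) has an aldehyde (-CHO) but there is no singly-bonded oxygen on the carbonyl carbon.
(B) has an aldehyde (-CHO) but there is no singly-bonded oxygen on the carbonyl carbon.
(C) contains a carboxylic acid group (-C(=O)OH), which satisfies every atom and bond constraint.
So the answer is (C).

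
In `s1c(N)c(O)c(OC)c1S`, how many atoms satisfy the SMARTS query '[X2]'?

4

The query [X2] means: any atom with exactly two total connections (bonds + H).
Check the 10 heavy atoms by environment: 1× s (aromatic, X2) → match; 4× c (aromatic, X3) → no; 2× O (X2) → match; 1× C (X4) → no; 1× S (X2) → match; 1× N (X3) → no.
Summing the matching environments: 1 + 2 + 1 = 4 matching atoms.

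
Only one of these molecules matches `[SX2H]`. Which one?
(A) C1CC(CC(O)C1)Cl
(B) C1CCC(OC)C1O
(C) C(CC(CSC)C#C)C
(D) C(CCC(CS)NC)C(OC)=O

D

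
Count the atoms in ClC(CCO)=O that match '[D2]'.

The query [D2] means: atom with exactly two heavy-atom neighbours.
Check the 6 heavy atoms by environment: 2× C (D2) → match; 1× C (D3) → no; 2× O (D1) → no; 1× Cl (D1) → no.
That gives 2 matching atoms.

2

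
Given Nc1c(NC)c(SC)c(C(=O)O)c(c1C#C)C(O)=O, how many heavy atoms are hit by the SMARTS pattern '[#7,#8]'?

6

The query [#7,#8] means: nitrogen or oxygen (comma = OR).
Check the 19 heavy atoms by environment: 6× c (aromatic) → no; 6× C → no; 4× O → match; 1× S → no; 2× N → match.
Summing the matching environments: 4 + 2 = 6 matching atoms.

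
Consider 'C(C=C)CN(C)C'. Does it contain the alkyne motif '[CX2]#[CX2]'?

No

The pattern [CX2]#[CX2] describes a carbon-carbon triple bond — an alkyne.
The closest candidate here is a vinyl group (-CH=CH2), but the C=C is a double bond; both carbons are CX3, not CX2. No other fragment satisfies the full query, so there is no match.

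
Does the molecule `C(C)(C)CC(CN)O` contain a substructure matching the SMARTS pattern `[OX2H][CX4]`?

Yes

The pattern [OX2H][CX4] describes a hydroxyl oxygen bound to an sp3 (X4) carbon — an aliphatic alcohol.
The molecule carries a hydroxyl group (-OH), whose atoms satisfy every constraint of the query, so the pattern matches.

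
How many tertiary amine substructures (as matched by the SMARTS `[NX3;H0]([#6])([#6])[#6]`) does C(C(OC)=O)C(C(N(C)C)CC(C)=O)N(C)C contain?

2

[NX3;H0]([#6])([#6])[#6] is the SMARTS for a tertiary amine: a trivalent nitrogen with no H, bonded to three carbons.
The molecule carries 2 separate instances of a dimethylamino group (-N(CH3)2) meeting every constraint; each maps to a distinct set of atoms, giving 2 matches.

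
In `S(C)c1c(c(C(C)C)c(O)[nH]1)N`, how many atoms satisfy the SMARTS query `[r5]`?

The query [r5] means: r5 matches atoms in a five-membered ring.
Check the 12 heavy atoms by environment: 1× n (aromatic, in 5-ring) → match; 4× c (aromatic, in 5-ring) → match; 4× C (acyclic) → no; 1× O (acyclic) → no; 1× S (acyclic) → no; 1× N (acyclic) → no.
Summing the matching environments: 1 + 4 = 5 matching atoms.

5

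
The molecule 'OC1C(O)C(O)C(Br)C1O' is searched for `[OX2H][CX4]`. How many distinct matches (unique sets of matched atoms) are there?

4

[OX2H][CX4] is the SMARTS for an aliphatic alcohol: a hydroxyl oxygen bound to an sp3 (X4) carbon.
The molecule carries 4 separate instances of a hydroxyl group (-OH) meeting every constraint; each maps to a distinct set of atoms, giving 4 matches.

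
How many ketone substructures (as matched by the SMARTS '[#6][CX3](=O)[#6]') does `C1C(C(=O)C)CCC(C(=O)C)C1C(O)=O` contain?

[#6][CX3](=O)[#6] is the SMARTS for a ketone: a carbonyl carbon (no H) flanked by two carbons.
The molecule carries 2 separate instances of an acetyl/ketone group (-C(=O)CH3) meeting every constraint; each maps to a distinct set of atoms, giving 2 matches.

2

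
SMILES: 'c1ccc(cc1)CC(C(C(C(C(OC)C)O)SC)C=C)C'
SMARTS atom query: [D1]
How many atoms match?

6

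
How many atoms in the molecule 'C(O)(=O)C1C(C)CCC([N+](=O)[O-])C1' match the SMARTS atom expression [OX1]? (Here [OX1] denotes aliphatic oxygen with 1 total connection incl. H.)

The query [OX1] means: aliphatic oxygen with one total connection — typically a carbonyl =O or an oxide.
Check the 13 heavy atoms by environment: 7× C (X4) → no; 1× N (charge +1, X3) → no; 1× O (charge -1, X1) → match; 2× O (X1) → match; 1× C (X3) → no; 1× O (X2) → no.
Summing the matching environments: 1 + 2 = 3 matching atoms.

3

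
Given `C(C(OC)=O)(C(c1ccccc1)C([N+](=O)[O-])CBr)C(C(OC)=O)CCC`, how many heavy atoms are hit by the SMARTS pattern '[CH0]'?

The query [CH0] means: aliphatic carbon with no attached hydrogen.
Check the 26 heavy atoms by environment: 3× C (H2) → no; 4× C (H1) → no; 1× c (aromatic, H0) → no; 5× c (aromatic, H1) → no; 3× C (H3) → no; 1× Br (H0) → no; 2× C (H0) → match; 5× O (H0) → no; 1× N (charge +1, H0) → no; 1× O (charge -1, H0) → no.
That gives 2 matching atoms.

2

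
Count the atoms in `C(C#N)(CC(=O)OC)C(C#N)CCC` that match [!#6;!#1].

4

The query [!#6;!#1] means: not carbon and not hydrogen — any heteroatom.
Check the 14 heavy atoms by environment: 10× C → no; 2× N → match; 2× O → match.
Summing the matching environments: 2 + 2 = 4 matching atoms.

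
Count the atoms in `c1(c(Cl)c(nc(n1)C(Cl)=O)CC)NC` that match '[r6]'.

6

The query [r6] means: r6 matches atoms in a six-membered ring.
Check the 14 heavy atoms by environment: 2× n (aromatic, in 6-ring) → match; 4× c (aromatic, in 6-ring) → match; 4× C (acyclic) → no; 1× O (acyclic) → no; 2× Cl (acyclic) → no; 1× N (acyclic) → no.
Summing the matching environments: 2 + 4 = 6 matching atoms.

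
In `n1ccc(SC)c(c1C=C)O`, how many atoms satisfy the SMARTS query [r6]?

Check the 11 heavy atoms by environment: 1× n (aromatic, in 6-ring) → match; 5× c (aromatic, in 6-ring) → match; 1× S (acyclic) → no; 3× C (acyclic) → no; 1× O (acyclic) → no.
Summing the matching environments: 1 + 5 = 6 matching atoms.

6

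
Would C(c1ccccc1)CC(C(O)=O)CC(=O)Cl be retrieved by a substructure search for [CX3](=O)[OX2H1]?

The pattern [CX3](=O)[OX2H1] describes an sp2 carbon double-bonded to O and single-bonded to an -OH oxygen — a carboxylic acid.
The molecule carries a carboxylic acid group (-C(=O)OH), whose atoms satisfy every constraint of the query, so the pattern matches.

Yes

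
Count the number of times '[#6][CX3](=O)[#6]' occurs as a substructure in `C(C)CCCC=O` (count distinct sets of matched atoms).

[#6][CX3](=O)[#6] is the SMARTS for a ketone: a carbonyl carbon (no H) flanked by two carbons.
The molecule has an aldehyde (-CHO), but the carbonyl carbon has H1, so it is not flanked by two carbons; nothing else fits, so there are 0 matches.

0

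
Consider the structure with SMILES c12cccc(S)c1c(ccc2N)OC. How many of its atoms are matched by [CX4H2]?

The query [CX4H2] means: sp3 carbon (X4) with exactly two hydrogens.
Check the 14 heavy atoms by environment: 5× c (aromatic, H0, X3) → no; 5× c (aromatic, H1, X3) → no; 1× O (H0, X2) → no; 1× C (H3, X4) → no; 1× N (H2, X3) → no; 1× S (H1, X2) → no.
No environment satisfies the query, so 0 matching atoms.

0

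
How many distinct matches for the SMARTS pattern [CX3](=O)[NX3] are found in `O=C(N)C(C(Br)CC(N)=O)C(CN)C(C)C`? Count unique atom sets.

[CX3](=O)[NX3] is the SMARTS for an amide: a carbonyl carbon bonded to a trivalent nitrogen.
The molecule carries 2 separate instances of a primary amide (-C(=O)NH2) meeting every constraint; each maps to a distinct set of atoms, giving 2 matches.

2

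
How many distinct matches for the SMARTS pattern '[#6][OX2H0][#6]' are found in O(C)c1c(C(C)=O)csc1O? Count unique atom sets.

1

[#6][OX2H0][#6] is the SMARTS for an ether: an aliphatic oxygen bridging two carbons with no H on the oxygen.
Exactly one fragment in the molecule meets all constraints, giving 1 match.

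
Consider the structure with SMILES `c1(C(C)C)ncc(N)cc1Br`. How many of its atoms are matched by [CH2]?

0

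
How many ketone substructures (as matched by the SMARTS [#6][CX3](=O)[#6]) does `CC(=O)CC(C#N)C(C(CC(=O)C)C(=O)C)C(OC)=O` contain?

[#6][CX3](=O)[#6] is the SMARTS for a ketone: a carbonyl carbon (no H) flanked by two carbons.
The molecule carries 3 separate instances of an acetyl/ketone group (-C(=O)CH3) meeting every constraint; each maps to a distinct set of atoms, giving 3 matches.

3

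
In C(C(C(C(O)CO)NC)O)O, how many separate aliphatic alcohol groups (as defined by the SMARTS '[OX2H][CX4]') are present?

[OX2H][CX4] is the SMARTS for an aliphatic alcohol: a hydroxyl oxygen bound to an sp3 (X4) carbon.
The molecule carries 4 separate instances of a hydroxyl group (-OH) meeting every constraint; each maps to a distinct set of atoms, giving 4 matches.

4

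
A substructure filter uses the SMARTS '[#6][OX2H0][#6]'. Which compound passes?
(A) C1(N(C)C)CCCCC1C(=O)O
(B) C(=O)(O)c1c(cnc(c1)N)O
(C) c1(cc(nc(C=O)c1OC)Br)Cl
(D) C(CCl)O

C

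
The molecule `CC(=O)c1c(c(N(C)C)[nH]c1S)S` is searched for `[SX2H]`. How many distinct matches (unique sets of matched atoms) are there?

2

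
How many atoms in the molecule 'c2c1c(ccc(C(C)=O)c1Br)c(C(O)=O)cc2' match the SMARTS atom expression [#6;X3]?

12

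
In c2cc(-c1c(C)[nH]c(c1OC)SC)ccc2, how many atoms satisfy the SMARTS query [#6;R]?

The query [#6;R] means: carbon that is part of a ring.
Check the 16 heavy atoms by environment: 1× n (aromatic, in 5-ring) → no; 4× c (aromatic, in 5-ring) → match; 3× C (acyclic) → no; 1× O (acyclic) → no; 6× c (aromatic, in 6-ring) → match; 1× S (acyclic) → no.
Summing the matching environments: 4 + 6 = 10 matching atoms.

10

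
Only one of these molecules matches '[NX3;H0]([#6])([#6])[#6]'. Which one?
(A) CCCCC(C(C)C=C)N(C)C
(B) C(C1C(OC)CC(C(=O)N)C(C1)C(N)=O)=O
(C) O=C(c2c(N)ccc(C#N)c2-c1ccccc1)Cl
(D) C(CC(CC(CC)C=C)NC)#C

A

[NX3;H0]([#6])([#6])[#6] describes a trivalent nitrogen with no H, bonded to three carbons (a tertiary amine).
(A) contains a dimethylamino group (-N(CH3)2), which satisfies every atom and bond constraint.
(B) has a primary amide (-C(=O)NH2) but the amide nitrogen has H2 and only one carbon neighbour.
(C) has a primary amino group (-NH2) but the nitrogen has H2, not H0 with three carbons.
(D) has an N-methylamino group (-NHCH3) but the nitrogen still has one H (H1), not H0.
So the answer is (A).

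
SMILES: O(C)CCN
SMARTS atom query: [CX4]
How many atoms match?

3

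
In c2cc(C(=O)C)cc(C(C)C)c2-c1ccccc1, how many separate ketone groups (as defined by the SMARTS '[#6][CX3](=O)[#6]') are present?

[#6][CX3](=O)[#6] is the SMARTS for a ketone: a carbonyl carbon (no H) flanked by two carbons.
Exactly one fragment in the molecule meets all constraints, giving 1 match.

1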